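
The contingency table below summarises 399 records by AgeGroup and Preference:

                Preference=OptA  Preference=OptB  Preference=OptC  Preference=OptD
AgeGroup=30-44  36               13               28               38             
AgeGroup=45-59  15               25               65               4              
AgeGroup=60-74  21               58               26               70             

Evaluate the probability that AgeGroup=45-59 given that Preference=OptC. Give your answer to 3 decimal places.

Total with Preference=OptC: 28 + 65 + 26 = 119.
P(AgeGroup=45-59 | Preference=OptC) = 65/119 = 0.546.

0.546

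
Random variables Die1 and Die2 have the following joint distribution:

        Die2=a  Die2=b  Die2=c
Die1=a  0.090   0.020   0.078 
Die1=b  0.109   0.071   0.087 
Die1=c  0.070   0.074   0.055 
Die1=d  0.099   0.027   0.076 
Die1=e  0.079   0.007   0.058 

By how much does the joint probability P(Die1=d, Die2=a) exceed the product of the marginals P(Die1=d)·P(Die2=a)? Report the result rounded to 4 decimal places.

0.0087

P(Die1=d) = 0.099 + 0.027 + 0.076 = 0.202.
P(Die2=a) = 0.090 + 0.109 + 0.070 + 0.099 + 0.079 = 0.447.
P(Die1=d, Die2=a) − P(Die1=d)P(Die2=a) = 0.099 − 0.202×0.447 = 0.0087.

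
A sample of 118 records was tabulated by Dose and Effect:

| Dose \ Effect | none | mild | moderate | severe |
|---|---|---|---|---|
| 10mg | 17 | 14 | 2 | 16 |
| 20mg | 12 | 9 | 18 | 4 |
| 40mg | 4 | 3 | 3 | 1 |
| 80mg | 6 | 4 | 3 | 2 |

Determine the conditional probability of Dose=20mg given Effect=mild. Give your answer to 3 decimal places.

Total with Effect=mild: 14 + 9 + 3 + 4 = 30.
P(Dose=20mg | Effect=mild) = 9/30 = 0.300.

0.300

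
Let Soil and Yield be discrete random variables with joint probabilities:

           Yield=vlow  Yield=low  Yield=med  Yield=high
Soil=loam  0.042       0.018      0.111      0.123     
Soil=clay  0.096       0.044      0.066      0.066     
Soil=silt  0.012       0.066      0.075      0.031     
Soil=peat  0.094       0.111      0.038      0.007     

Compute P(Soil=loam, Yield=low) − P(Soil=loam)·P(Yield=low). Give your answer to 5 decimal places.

P(Soil=loam) = 0.042 + 0.018 + 0.111 + 0.123 = 0.294.
P(Yield=low) = 0.018 + 0.044 + 0.066 + 0.111 = 0.239.
P(Soil=loam, Yield=low) − P(Soil=loam)P(Yield=low) = 0.018 − 0.294×0.239 = -0.05227.

-0.05227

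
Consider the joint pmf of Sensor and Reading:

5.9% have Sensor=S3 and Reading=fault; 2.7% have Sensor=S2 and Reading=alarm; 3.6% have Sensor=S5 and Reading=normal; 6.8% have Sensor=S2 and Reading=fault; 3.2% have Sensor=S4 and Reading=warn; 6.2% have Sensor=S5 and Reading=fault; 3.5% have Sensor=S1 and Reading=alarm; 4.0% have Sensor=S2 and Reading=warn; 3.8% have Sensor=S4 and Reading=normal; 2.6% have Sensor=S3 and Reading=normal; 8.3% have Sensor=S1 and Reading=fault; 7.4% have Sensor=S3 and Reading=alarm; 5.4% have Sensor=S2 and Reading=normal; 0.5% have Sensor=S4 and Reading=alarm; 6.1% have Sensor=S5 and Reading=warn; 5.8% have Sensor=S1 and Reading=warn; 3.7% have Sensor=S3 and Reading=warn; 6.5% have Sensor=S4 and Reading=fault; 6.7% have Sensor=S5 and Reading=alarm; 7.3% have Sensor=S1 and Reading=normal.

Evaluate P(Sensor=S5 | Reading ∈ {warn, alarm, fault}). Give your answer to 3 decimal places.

P(Reading=warn) = 0.058 + 0.040 + 0.037 + 0.032 + 0.061 = 0.228.
P(Reading=alarm) = 0.035 + 0.027 + 0.074 + 0.005 + 0.067 = 0.208.
P(Reading=fault) = 0.083 + 0.068 + 0.059 + 0.065 + 0.062 = 0.337.
P(Reading ∈ {warn, alarm, fault}) = 0.228 + 0.208 + 0.337 = 0.773; P(Sensor=S5, Reading ∈ {warn, alarm, fault}) = 0.061 + 0.067 + 0.062 = 0.190.
P(Sensor=S5 | Reading ∈ {warn, alarm, fault}) = 0.190/0.773 = 0.246.

0.246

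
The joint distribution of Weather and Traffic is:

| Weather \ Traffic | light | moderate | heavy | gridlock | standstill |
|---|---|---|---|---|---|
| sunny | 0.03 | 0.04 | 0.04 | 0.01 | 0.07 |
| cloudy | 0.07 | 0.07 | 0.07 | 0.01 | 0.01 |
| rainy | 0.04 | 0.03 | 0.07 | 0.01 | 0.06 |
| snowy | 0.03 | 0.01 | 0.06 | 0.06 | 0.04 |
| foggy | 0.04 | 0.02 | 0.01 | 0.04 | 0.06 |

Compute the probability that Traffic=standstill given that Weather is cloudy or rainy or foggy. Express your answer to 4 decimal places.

P(Weather=cloudy) = 0.07 + 0.07 + 0.07 + 0.01 + 0.01 = 0.23.
P(Weather=rainy) = 0.04 + 0.03 + 0.07 + 0.01 + 0.06 = 0.21.
P(Weather=foggy) = 0.04 + 0.02 + 0.01 + 0.04 + 0.06 = 0.17.
P(Weather ∈ {cloudy, rainy, foggy}) = 0.23 + 0.21 + 0.17 = 0.61; P(Traffic=standstill, Weather ∈ {cloudy, rainy, foggy}) = 0.01 + 0.06 + 0.06 = 0.13.
P(Traffic=standstill | Weather ∈ {cloudy, rainy, foggy}) = 0.13/0.61 = 0.2131.

0.2131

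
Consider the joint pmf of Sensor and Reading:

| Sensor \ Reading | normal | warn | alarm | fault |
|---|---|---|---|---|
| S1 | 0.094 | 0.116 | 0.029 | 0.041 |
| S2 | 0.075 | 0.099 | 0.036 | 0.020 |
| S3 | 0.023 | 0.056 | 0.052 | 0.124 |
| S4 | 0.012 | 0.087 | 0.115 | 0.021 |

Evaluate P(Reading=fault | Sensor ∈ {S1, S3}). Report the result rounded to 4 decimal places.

P(Sensor=S1) = 0.094 + 0.116 + 0.029 + 0.041 = 0.280.
P(Sensor=S3) = 0.023 + 0.056 + 0.052 + 0.124 = 0.255.
P(Sensor ∈ {S1, S3}) = 0.280 + 0.255 = 0.535; P(Reading=fault, Sensor ∈ {S1, S3}) = 0.041 + 0.124 = 0.165.
P(Reading=fault | Sensor ∈ {S1, S3}) = 0.165/0.535 = 0.3084.

0.3084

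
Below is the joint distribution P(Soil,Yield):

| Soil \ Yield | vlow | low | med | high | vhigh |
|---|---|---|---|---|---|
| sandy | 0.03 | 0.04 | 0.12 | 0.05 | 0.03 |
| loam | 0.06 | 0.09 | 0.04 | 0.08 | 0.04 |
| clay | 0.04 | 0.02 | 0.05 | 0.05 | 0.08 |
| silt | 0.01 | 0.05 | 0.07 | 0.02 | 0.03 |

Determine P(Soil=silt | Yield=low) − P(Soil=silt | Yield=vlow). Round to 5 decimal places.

P(Yield=low) = 0.04 + 0.09 + 0.02 + 0.05 = 0.20; P(Soil=silt | Yield=low) = 0.05/0.20 = 0.250000.
P(Yield=vlow) = 0.03 + 0.06 + 0.04 + 0.01 = 0.14; P(Soil=silt | Yield=vlow) = 0.01/0.14 = 0.071429.
Difference = 0.17857.

0.17857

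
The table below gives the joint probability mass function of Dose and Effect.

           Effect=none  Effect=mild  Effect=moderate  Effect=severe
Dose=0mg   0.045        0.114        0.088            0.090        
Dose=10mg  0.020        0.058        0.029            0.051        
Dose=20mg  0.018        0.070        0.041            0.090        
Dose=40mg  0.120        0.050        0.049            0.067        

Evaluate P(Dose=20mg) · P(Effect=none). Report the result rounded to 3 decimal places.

P(Dose=20mg) = 0.018 + 0.070 + 0.041 + 0.090 = 0.219.
P(Effect=none) = 0.045 + 0.020 + 0.018 + 0.120 = 0.203.
Product: 0.219 × 0.203 = 0.044.

0.044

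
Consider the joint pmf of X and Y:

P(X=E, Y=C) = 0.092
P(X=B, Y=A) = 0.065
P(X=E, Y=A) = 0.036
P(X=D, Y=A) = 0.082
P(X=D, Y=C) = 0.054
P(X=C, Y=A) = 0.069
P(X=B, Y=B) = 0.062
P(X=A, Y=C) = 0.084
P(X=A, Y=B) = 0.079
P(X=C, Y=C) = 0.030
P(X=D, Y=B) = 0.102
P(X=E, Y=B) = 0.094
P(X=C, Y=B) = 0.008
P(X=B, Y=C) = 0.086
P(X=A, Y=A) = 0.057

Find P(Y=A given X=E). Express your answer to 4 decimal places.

0.1622

P(X=E) = 0.036 + 0.094 + 0.092 = 0.222.
P(Y=A | X=E) = 0.036/0.222 = 0.1622.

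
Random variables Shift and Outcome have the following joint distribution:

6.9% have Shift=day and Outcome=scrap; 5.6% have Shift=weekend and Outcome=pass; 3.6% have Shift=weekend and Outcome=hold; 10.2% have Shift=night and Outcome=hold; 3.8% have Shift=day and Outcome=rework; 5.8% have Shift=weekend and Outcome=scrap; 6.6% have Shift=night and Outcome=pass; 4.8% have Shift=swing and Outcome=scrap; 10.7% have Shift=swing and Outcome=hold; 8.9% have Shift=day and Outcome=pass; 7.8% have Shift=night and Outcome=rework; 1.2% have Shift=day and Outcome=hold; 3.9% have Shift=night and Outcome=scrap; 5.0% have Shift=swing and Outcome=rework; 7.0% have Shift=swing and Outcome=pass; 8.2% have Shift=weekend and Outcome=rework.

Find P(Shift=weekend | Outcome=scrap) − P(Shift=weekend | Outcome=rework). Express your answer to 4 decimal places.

-0.0596

P(Outcome=scrap) = 0.069 + 0.048 + 0.039 + 0.058 = 0.214; P(Shift=weekend | Outcome=scrap) = 0.058/0.214 = 0.27103.
P(Outcome=rework) = 0.038 + 0.050 + 0.078 + 0.082 = 0.248; P(Shift=weekend | Outcome=rework) = 0.082/0.248 = 0.33065.
Difference = -0.0596.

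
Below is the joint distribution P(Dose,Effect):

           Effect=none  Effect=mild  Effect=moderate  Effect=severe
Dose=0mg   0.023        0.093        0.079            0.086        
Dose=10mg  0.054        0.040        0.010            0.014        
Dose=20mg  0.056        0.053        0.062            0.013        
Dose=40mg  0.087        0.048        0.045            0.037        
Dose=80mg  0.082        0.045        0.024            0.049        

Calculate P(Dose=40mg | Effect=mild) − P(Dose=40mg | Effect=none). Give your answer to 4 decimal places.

-0.1160

P(Effect=mild) = 0.093 + 0.040 + 0.053 + 0.048 + 0.045 = 0.279; P(Dose=40mg | Effect=mild) = 0.048/0.279 = 0.17204.
P(Effect=none) = 0.023 + 0.054 + 0.056 + 0.087 + 0.082 = 0.302; P(Dose=40mg | Effect=none) = 0.087/0.302 = 0.28808.
Difference = -0.1160.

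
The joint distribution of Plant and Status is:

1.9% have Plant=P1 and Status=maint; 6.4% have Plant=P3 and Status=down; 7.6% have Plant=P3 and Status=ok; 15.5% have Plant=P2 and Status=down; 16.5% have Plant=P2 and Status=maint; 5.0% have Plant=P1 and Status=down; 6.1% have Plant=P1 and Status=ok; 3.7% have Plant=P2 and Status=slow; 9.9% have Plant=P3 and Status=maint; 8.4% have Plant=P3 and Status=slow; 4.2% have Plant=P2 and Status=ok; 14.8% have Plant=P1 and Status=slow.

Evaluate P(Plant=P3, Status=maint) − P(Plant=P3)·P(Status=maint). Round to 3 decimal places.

P(Plant=P3) = 0.076 + 0.084 + 0.064 + 0.099 = 0.323.
P(Status=maint) = 0.019 + 0.165 + 0.099 = 0.283.
P(Plant=P3, Status=maint) − P(Plant=P3)P(Status=maint) = 0.099 − 0.323×0.283 = 0.008.

0.008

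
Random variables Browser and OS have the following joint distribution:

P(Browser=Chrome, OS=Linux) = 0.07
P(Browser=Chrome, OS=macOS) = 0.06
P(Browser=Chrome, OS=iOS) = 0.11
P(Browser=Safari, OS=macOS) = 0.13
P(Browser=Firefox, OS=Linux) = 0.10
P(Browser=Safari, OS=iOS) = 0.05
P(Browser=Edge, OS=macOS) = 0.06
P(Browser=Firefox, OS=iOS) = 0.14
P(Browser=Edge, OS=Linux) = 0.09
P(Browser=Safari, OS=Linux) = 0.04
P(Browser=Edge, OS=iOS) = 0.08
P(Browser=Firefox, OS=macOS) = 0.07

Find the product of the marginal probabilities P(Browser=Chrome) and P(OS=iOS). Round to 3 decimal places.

P(Browser=Chrome) = 0.06 + 0.07 + 0.11 = 0.24.
P(OS=iOS) = 0.11 + 0.14 + 0.05 + 0.08 = 0.38.
Product: 0.24 × 0.38 = 0.091.

0.091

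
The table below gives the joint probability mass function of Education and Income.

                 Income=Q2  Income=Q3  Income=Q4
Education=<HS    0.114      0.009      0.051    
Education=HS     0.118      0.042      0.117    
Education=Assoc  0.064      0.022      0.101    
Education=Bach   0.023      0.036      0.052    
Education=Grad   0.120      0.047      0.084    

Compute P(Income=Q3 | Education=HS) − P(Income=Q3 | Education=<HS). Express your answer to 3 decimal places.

0.100

P(Education=HS) = 0.118 + 0.042 + 0.117 = 0.277; P(Income=Q3 | Education=HS) = 0.042/0.277 = 0.1516.
P(Education=<HS) = 0.114 + 0.009 + 0.051 = 0.174; P(Income=Q3 | Education=<HS) = 0.009/0.174 = 0.0517.
Difference = 0.100.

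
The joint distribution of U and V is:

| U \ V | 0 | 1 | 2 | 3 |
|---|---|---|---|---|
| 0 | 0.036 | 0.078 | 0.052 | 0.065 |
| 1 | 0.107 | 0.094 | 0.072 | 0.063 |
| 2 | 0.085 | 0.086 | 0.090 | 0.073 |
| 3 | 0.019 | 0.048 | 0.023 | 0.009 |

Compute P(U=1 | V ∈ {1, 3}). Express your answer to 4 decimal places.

0.3043

P(V=1) = 0.078 + 0.094 + 0.086 + 0.048 = 0.306.
P(V=3) = 0.065 + 0.063 + 0.073 + 0.009 = 0.210.
P(V ∈ {1, 3}) = 0.306 + 0.210 = 0.516; P(U=1, V ∈ {1, 3}) = 0.094 + 0.063 = 0.157.
P(U=1 | V ∈ {1, 3}) = 0.157/0.516 = 0.3043.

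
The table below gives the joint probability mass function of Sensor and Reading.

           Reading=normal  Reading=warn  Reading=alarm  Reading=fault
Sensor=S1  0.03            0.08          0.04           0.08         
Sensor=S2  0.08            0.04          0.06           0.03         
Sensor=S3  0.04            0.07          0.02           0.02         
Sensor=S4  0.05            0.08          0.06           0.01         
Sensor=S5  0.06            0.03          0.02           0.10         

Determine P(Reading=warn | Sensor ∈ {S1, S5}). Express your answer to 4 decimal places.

0.2500

P(Sensor=S1) = 0.03 + 0.08 + 0.04 + 0.08 = 0.23.
P(Sensor=S5) = 0.06 + 0.03 + 0.02 + 0.10 = 0.21.
P(Sensor ∈ {S1, S5}) = 0.23 + 0.21 = 0.44; P(Reading=warn, Sensor ∈ {S1, S5}) = 0.08 + 0.03 = 0.11.
P(Reading=warn | Sensor ∈ {S1, S5}) = 0.11/0.44 = 0.2500.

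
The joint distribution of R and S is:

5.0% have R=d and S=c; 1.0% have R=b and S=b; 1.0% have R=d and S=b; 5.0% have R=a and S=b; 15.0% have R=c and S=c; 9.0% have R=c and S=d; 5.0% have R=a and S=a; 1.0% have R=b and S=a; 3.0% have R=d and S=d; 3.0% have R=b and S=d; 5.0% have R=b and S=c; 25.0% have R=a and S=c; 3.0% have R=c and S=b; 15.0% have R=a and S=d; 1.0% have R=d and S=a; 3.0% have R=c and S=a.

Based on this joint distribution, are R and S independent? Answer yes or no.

Every cell satisfies P(R,S) = P(R)·P(S). For instance P(R=d) = 0.100, P(S=d) = 0.300, and 0.100×0.300 = 0.030 matches the joint entry. So R and S are independent.

yes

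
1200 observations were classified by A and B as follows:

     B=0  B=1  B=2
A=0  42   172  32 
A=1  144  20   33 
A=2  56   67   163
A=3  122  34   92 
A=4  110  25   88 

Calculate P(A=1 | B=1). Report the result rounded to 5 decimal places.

0.06289

Total with B=1: 172 + 20 + 67 + 34 + 25 = 318.
P(A=1 | B=1) = 20/318 = 0.06289.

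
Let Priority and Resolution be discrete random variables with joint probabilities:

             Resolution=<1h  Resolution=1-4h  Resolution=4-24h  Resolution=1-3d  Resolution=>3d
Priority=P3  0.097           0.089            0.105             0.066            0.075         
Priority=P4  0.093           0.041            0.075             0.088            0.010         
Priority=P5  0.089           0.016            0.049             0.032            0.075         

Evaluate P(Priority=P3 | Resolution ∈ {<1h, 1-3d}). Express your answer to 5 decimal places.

P(Resolution=<1h) = 0.097 + 0.093 + 0.089 = 0.279.
P(Resolution=1-3d) = 0.066 + 0.088 + 0.032 = 0.186.
P(Resolution ∈ {<1h, 1-3d}) = 0.279 + 0.186 = 0.465; P(Priority=P3, Resolution ∈ {<1h, 1-3d}) = 0.097 + 0.066 = 0.163.
P(Priority=P3 | Resolution ∈ {<1h, 1-3d}) = 0.163/0.465 = 0.35054.

0.35054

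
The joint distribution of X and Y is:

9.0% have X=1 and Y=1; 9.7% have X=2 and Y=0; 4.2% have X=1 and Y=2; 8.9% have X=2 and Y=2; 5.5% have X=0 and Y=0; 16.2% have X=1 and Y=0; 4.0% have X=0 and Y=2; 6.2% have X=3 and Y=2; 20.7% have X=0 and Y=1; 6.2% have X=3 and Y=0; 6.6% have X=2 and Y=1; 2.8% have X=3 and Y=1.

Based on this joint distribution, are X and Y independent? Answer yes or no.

no

P(X=0) = 0.302 and P(Y=1) = 0.391, so their product is 0.11808, but P(X=0, Y=1) = 0.207. Since these differ, X and Y are not independent.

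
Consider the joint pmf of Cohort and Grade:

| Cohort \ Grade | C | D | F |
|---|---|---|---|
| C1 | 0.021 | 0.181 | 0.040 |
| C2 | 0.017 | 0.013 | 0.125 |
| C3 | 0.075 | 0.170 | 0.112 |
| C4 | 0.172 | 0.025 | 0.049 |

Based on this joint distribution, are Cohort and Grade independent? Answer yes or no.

no

P(Cohort=C4) = 0.246 and P(Grade=C) = 0.285, so their product is 0.07011, but P(Cohort=C4, Grade=C) = 0.172. Since these differ, Cohort and Grade are not independent.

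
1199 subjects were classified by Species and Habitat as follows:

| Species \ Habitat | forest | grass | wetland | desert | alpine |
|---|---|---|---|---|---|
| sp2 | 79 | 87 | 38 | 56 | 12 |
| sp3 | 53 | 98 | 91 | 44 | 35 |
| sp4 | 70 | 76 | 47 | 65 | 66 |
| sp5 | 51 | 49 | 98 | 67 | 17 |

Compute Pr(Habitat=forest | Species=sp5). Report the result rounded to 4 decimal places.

0.1809

Total with Species=sp5: 51 + 49 + 98 + 67 + 17 = 282.
P(Habitat=forest | Species=sp5) = 51/282 = 0.1809.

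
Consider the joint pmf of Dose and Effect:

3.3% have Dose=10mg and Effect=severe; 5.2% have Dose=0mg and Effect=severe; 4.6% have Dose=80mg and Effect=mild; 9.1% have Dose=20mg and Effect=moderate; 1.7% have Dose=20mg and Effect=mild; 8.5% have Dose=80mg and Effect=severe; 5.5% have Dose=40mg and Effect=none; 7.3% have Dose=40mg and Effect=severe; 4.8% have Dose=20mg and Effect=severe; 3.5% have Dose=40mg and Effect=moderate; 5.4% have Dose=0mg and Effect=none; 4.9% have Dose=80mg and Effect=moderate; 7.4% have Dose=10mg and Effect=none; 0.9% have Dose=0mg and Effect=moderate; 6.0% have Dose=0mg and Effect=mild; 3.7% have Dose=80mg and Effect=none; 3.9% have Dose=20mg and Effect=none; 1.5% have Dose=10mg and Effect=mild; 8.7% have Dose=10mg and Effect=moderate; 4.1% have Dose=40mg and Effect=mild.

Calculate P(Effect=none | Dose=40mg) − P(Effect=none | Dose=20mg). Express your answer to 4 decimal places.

P(Dose=40mg) = 0.055 + 0.041 + 0.035 + 0.073 = 0.204; P(Effect=none | Dose=40mg) = 0.055/0.204 = 0.26961.
P(Dose=20mg) = 0.039 + 0.017 + 0.091 + 0.048 = 0.195; P(Effect=none | Dose=20mg) = 0.039/0.195 = 0.20000.
Difference = 0.0696.

0.0696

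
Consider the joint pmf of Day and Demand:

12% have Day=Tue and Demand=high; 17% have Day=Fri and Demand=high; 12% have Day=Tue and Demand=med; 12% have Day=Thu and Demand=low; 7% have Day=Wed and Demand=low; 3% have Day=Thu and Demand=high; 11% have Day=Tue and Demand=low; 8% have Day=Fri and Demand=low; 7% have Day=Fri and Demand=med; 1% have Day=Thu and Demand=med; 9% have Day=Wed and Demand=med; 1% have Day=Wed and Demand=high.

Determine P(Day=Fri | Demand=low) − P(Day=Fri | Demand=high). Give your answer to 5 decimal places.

-0.30463

P(Demand=low) = 0.11 + 0.07 + 0.12 + 0.08 = 0.38; P(Day=Fri | Demand=low) = 0.08/0.38 = 0.210526.
P(Demand=high) = 0.12 + 0.01 + 0.03 + 0.17 = 0.33; P(Day=Fri | Demand=high) = 0.17/0.33 = 0.515152.
Difference = -0.30463.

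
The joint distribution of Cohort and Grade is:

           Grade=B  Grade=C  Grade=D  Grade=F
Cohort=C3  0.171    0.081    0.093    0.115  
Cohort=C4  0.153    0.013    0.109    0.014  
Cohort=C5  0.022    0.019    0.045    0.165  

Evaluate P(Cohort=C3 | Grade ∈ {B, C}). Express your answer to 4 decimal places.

0.5490

P(Grade=B) = 0.171 + 0.153 + 0.022 = 0.346.
P(Grade=C) = 0.081 + 0.013 + 0.019 = 0.113.
P(Grade ∈ {B, C}) = 0.346 + 0.113 = 0.459; P(Cohort=C3, Grade ∈ {B, C}) = 0.171 + 0.081 = 0.252.
P(Cohort=C3 | Grade ∈ {B, C}) = 0.252/0.459 = 0.5490.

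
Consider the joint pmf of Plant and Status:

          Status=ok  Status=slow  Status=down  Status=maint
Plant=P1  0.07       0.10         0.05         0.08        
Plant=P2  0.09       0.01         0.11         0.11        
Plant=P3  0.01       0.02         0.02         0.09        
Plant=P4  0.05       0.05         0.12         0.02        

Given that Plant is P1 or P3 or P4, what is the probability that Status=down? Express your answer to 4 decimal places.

P(Plant=P1) = 0.07 + 0.10 + 0.05 + 0.08 = 0.30.
P(Plant=P3) = 0.01 + 0.02 + 0.02 + 0.09 = 0.14.
P(Plant=P4) = 0.05 + 0.05 + 0.12 + 0.02 = 0.24.
P(Plant ∈ {P1, P3, P4}) = 0.30 + 0.14 + 0.24 = 0.68; P(Status=down, Plant ∈ {P1, P3, P4}) = 0.05 + 0.02 + 0.12 = 0.19.
P(Status=down | Plant ∈ {P1, P3, P4}) = 0.19/0.68 = 0.2794.

0.2794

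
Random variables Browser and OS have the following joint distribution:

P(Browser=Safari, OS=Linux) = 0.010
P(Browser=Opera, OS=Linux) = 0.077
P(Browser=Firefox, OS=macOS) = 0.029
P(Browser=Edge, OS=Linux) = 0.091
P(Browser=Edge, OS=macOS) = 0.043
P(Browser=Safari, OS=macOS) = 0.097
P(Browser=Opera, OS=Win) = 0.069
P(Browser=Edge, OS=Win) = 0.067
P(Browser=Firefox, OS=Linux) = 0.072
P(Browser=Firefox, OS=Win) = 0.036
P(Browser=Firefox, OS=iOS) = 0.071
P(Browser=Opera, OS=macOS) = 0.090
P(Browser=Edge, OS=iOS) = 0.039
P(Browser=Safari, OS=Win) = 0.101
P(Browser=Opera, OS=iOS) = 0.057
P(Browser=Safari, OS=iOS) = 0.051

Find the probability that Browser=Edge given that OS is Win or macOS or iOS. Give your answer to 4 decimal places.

P(OS=Win) = 0.036 + 0.101 + 0.067 + 0.069 = 0.273.
P(OS=macOS) = 0.029 + 0.097 + 0.043 + 0.090 = 0.259.
P(OS=iOS) = 0.071 + 0.051 + 0.039 + 0.057 = 0.218.
P(OS ∈ {Win, macOS, iOS}) = 0.273 + 0.259 + 0.218 = 0.750; P(Browser=Edge, OS ∈ {Win, macOS, iOS}) = 0.067 + 0.043 + 0.039 = 0.149.
P(Browser=Edge | OS ∈ {Win, macOS, iOS}) = 0.149/0.750 = 0.1987.

0.1987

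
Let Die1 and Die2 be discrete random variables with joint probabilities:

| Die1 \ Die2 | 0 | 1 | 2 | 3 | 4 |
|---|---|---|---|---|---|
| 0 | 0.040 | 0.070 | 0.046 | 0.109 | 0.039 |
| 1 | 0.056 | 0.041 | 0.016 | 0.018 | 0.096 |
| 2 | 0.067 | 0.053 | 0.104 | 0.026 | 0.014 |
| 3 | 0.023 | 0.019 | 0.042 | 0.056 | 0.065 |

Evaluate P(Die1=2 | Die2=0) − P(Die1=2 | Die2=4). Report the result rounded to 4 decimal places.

P(Die2=0) = 0.040 + 0.056 + 0.067 + 0.023 = 0.186; P(Die1=2 | Die2=0) = 0.067/0.186 = 0.36022.
P(Die2=4) = 0.039 + 0.096 + 0.014 + 0.065 = 0.214; P(Die1=2 | Die2=4) = 0.014/0.214 = 0.06542.
Difference = 0.2948.

0.2948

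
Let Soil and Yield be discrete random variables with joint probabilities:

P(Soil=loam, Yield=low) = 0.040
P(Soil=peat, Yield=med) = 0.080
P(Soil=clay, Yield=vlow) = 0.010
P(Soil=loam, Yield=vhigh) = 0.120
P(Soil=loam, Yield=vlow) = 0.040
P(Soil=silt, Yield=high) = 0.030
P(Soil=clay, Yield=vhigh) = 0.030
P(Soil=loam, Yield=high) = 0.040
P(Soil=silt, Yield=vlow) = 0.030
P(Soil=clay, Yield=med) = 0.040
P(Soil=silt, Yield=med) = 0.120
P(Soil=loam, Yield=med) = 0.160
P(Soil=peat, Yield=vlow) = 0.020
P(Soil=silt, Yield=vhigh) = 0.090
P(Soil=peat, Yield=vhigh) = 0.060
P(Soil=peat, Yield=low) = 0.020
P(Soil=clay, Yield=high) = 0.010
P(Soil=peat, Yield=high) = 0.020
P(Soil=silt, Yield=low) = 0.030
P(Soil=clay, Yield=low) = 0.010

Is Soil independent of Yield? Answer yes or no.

Every cell satisfies P(Soil,Yield) = P(Soil)·P(Yield). For instance P(Soil=clay) = 0.100, P(Yield=high) = 0.100, and 0.100×0.100 = 0.010 matches the joint entry. So Soil and Yield are independent.

yes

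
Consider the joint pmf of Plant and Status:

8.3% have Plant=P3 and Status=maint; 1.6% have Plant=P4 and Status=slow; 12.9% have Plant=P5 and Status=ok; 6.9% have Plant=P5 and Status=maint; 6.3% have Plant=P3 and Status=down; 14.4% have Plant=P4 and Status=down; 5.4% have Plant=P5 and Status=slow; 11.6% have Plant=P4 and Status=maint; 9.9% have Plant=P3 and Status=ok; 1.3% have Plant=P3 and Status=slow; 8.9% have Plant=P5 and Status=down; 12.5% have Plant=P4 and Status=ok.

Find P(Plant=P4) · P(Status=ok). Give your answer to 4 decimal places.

P(Plant=P4) = 0.125 + 0.016 + 0.144 + 0.116 = 0.401.
P(Status=ok) = 0.099 + 0.125 + 0.129 = 0.353.
Product: 0.401 × 0.353 = 0.1416.

0.1416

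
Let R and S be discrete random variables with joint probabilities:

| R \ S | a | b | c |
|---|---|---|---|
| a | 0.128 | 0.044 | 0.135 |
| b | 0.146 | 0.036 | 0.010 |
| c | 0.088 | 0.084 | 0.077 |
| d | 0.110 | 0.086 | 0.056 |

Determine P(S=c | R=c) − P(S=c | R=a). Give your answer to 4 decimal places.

P(R=c) = 0.088 + 0.084 + 0.077 = 0.249; P(S=c | R=c) = 0.077/0.249 = 0.30924.
P(R=a) = 0.128 + 0.044 + 0.135 = 0.307; P(S=c | R=a) = 0.135/0.307 = 0.43974.
Difference = -0.1305.

-0.1305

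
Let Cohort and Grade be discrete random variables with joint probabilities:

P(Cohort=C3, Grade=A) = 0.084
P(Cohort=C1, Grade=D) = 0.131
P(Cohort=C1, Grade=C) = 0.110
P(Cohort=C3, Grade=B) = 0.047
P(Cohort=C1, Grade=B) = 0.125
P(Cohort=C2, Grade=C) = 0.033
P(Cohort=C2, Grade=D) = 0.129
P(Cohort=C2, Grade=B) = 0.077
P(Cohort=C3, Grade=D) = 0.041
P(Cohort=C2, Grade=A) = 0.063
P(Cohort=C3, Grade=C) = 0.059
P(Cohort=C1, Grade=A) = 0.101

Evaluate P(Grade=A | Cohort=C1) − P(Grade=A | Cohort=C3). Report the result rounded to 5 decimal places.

-0.14736

P(Cohort=C1) = 0.101 + 0.125 + 0.110 + 0.131 = 0.467; P(Grade=A | Cohort=C1) = 0.101/0.467 = 0.216274.
P(Cohort=C3) = 0.084 + 0.047 + 0.059 + 0.041 = 0.231; P(Grade=A | Cohort=C3) = 0.084/0.231 = 0.363636.
Difference = -0.14736.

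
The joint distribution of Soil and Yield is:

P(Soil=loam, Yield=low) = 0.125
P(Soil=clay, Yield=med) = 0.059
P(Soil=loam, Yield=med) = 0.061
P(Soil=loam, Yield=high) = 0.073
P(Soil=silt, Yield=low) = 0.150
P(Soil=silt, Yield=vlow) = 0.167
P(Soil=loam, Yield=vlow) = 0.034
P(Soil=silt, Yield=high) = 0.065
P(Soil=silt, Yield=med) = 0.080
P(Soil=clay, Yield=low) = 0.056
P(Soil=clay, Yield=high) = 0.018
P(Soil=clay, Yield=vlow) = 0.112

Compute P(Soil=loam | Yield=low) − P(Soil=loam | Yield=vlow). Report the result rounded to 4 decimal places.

0.2690

P(Yield=low) = 0.125 + 0.056 + 0.150 = 0.331; P(Soil=loam | Yield=low) = 0.125/0.331 = 0.37764.
P(Yield=vlow) = 0.034 + 0.112 + 0.167 = 0.313; P(Soil=loam | Yield=vlow) = 0.034/0.313 = 0.10863.
Difference = 0.2690.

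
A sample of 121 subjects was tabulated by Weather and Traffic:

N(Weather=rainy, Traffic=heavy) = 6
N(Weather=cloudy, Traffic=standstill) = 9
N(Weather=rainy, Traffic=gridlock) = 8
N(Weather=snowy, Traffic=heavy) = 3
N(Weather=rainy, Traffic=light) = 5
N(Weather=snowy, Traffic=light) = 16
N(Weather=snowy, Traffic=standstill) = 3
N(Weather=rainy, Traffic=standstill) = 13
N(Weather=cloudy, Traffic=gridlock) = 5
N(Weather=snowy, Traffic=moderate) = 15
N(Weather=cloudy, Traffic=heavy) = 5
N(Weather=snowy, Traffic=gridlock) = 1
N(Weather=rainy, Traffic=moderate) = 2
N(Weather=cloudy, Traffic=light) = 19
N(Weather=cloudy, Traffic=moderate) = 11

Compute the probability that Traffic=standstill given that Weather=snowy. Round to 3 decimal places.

0.079

Total with Weather=snowy: 16 + 15 + 3 + 1 + 3 = 38.
P(Traffic=standstill | Weather=snowy) = 3/38 = 0.079.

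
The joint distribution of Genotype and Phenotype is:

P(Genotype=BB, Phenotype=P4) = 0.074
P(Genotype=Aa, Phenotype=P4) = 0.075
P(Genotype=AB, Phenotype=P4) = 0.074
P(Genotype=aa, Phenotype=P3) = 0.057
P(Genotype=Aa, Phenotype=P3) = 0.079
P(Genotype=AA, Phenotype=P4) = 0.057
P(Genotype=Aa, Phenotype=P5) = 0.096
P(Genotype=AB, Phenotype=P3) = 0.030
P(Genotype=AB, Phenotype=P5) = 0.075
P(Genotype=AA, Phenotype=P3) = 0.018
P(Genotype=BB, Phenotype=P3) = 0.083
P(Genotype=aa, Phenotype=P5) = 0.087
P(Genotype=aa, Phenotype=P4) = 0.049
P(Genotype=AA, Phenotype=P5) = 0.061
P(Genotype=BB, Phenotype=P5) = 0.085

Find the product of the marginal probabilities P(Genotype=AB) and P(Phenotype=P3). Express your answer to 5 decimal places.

0.04779

P(Genotype=AB) = 0.030 + 0.074 + 0.075 = 0.179.
P(Phenotype=P3) = 0.018 + 0.079 + 0.057 + 0.030 + 0.083 = 0.267.
Product: 0.179 × 0.267 = 0.04779.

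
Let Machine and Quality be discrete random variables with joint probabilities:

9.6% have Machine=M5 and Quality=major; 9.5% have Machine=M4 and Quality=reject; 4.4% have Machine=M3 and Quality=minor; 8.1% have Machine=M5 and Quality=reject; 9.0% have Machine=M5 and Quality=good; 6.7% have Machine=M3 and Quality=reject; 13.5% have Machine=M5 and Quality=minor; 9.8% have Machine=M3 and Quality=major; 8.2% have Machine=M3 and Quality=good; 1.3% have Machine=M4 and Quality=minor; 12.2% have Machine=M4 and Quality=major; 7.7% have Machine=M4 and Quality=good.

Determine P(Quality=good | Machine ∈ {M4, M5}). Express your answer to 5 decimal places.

0.23554

P(Machine=M4) = 0.077 + 0.013 + 0.122 + 0.095 = 0.307.
P(Machine=M5) = 0.090 + 0.135 + 0.096 + 0.081 = 0.402.
P(Machine ∈ {M4, M5}) = 0.307 + 0.402 = 0.709; P(Quality=good, Machine ∈ {M4, M5}) = 0.077 + 0.090 = 0.167.
P(Quality=good | Machine ∈ {M4, M5}) = 0.167/0.709 = 0.23554.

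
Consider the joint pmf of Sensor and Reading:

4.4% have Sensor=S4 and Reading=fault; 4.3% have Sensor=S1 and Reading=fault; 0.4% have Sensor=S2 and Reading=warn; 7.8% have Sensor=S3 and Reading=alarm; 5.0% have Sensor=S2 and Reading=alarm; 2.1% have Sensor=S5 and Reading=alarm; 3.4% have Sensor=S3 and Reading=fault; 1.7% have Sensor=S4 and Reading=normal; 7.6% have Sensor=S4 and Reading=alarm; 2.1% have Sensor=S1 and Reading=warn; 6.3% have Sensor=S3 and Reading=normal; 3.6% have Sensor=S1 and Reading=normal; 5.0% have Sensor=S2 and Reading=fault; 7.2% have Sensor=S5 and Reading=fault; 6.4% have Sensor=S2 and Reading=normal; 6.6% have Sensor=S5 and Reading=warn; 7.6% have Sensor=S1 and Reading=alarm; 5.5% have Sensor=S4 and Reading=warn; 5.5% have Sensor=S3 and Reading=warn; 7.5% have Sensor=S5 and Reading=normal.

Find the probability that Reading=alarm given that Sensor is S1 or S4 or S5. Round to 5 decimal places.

P(Sensor=S1) = 0.036 + 0.021 + 0.076 + 0.043 = 0.176.
P(Sensor=S4) = 0.017 + 0.055 + 0.076 + 0.044 = 0.192.
P(Sensor=S5) = 0.075 + 0.066 + 0.021 + 0.072 = 0.234.
P(Sensor ∈ {S1, S4, S5}) = 0.176 + 0.192 + 0.234 = 0.602; P(Reading=alarm, Sensor ∈ {S1, S4, S5}) = 0.076 + 0.076 + 0.021 = 0.173.
P(Reading=alarm | Sensor ∈ {S1, S4, S5}) = 0.173/0.602 = 0.28738.

0.28738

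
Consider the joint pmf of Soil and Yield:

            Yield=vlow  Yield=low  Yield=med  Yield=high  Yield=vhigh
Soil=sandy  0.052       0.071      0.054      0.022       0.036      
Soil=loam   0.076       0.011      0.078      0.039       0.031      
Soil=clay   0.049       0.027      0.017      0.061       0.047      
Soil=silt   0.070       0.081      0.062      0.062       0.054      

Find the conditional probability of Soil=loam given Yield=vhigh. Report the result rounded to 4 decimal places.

0.1845

P(Yield=vhigh) = 0.036 + 0.031 + 0.047 + 0.054 = 0.168.
P(Soil=loam | Yield=vhigh) = 0.031/0.168 = 0.1845.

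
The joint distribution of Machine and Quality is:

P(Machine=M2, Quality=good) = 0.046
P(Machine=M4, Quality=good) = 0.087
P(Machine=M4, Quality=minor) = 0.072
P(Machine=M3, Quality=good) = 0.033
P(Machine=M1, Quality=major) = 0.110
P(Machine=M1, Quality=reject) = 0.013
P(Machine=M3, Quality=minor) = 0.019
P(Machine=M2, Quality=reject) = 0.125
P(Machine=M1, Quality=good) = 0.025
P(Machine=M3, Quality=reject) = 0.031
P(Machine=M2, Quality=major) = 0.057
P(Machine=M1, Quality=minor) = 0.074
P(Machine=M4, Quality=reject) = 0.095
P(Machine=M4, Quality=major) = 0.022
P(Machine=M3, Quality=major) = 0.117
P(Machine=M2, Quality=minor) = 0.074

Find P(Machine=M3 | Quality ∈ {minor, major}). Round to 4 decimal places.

0.2495

P(Quality=minor) = 0.074 + 0.074 + 0.019 + 0.072 = 0.239.
P(Quality=major) = 0.110 + 0.057 + 0.117 + 0.022 = 0.306.
P(Quality ∈ {minor, major}) = 0.239 + 0.306 = 0.545; P(Machine=M3, Quality ∈ {minor, major}) = 0.019 + 0.117 = 0.136.
P(Machine=M3 | Quality ∈ {minor, major}) = 0.136/0.545 = 0.2495.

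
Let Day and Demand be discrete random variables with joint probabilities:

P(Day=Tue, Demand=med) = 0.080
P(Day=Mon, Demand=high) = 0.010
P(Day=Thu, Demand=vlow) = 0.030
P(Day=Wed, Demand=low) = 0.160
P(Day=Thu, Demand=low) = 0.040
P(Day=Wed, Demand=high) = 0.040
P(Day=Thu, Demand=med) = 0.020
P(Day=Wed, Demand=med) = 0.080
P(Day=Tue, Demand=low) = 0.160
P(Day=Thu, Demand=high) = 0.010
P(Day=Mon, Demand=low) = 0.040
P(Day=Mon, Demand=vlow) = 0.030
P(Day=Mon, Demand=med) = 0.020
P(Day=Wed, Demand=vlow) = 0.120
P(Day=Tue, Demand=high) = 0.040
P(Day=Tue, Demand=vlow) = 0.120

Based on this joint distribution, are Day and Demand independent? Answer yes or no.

yes

Every cell satisfies P(Day,Demand) = P(Day)·P(Demand). For instance P(Day=Tue) = 0.400, P(Demand=low) = 0.400, and 0.400×0.400 = 0.160 matches the joint entry. So Day and Demand are independent.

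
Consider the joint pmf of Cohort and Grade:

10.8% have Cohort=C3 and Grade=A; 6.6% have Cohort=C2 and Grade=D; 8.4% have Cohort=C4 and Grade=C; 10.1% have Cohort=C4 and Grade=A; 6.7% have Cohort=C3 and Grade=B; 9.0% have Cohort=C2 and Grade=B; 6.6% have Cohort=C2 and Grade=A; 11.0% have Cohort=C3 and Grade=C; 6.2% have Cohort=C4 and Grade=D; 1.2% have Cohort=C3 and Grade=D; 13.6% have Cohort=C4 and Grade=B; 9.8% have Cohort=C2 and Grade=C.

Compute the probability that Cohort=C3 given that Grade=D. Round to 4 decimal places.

P(Grade=D) = 0.066 + 0.012 + 0.062 = 0.140.
P(Cohort=C3 | Grade=D) = 0.012/0.140 = 0.0857.

0.0857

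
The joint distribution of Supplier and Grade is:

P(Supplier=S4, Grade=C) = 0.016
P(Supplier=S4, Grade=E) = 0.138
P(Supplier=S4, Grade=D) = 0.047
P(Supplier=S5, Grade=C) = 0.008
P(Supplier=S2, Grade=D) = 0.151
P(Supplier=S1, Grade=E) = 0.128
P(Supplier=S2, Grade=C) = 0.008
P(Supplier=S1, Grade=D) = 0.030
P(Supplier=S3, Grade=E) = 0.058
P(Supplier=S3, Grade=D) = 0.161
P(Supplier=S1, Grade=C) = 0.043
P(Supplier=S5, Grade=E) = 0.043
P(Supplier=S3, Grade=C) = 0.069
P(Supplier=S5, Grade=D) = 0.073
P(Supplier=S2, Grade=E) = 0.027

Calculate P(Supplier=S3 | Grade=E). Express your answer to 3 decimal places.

0.147

P(Grade=E) = 0.128 + 0.027 + 0.058 + 0.138 + 0.043 = 0.394.
P(Supplier=S3 | Grade=E) = 0.058/0.394 = 0.147.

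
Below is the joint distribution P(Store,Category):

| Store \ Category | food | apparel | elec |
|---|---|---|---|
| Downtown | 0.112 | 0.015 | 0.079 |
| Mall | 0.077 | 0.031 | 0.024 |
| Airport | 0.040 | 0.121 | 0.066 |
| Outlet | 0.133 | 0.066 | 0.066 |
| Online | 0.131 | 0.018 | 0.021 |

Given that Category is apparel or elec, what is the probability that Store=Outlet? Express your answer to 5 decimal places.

0.26036

P(Category=apparel) = 0.015 + 0.031 + 0.121 + 0.066 + 0.018 = 0.251.
P(Category=elec) = 0.079 + 0.024 + 0.066 + 0.066 + 0.021 = 0.256.
P(Category ∈ {apparel, elec}) = 0.251 + 0.256 = 0.507; P(Store=Outlet, Category ∈ {apparel, elec}) = 0.066 + 0.066 = 0.132.
P(Store=Outlet | Category ∈ {apparel, elec}) = 0.132/0.507 = 0.26036.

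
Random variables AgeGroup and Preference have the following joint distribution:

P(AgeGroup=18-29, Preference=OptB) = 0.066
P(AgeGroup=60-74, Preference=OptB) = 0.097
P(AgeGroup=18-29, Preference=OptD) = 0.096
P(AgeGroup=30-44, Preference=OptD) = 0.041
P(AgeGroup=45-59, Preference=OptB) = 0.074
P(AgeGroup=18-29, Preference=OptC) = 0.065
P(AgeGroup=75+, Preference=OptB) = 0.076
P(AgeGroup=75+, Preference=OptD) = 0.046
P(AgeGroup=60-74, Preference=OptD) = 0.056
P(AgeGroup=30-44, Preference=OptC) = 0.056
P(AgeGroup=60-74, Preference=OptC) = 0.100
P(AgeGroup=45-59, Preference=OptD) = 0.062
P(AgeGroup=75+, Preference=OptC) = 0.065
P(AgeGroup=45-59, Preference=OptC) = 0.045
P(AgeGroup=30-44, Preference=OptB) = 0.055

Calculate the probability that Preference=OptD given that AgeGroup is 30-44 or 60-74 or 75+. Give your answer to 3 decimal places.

P(AgeGroup=30-44) = 0.055 + 0.056 + 0.041 = 0.152.
P(AgeGroup=60-74) = 0.097 + 0.100 + 0.056 = 0.253.
P(AgeGroup=75+) = 0.076 + 0.065 + 0.046 = 0.187.
P(AgeGroup ∈ {30-44, 60-74, 75+}) = 0.152 + 0.253 + 0.187 = 0.592; P(Preference=OptD, AgeGroup ∈ {30-44, 60-74, 75+}) = 0.041 + 0.056 + 0.046 = 0.143.
P(Preference=OptD | AgeGroup ∈ {30-44, 60-74, 75+}) = 0.143/0.592 = 0.242.

0.242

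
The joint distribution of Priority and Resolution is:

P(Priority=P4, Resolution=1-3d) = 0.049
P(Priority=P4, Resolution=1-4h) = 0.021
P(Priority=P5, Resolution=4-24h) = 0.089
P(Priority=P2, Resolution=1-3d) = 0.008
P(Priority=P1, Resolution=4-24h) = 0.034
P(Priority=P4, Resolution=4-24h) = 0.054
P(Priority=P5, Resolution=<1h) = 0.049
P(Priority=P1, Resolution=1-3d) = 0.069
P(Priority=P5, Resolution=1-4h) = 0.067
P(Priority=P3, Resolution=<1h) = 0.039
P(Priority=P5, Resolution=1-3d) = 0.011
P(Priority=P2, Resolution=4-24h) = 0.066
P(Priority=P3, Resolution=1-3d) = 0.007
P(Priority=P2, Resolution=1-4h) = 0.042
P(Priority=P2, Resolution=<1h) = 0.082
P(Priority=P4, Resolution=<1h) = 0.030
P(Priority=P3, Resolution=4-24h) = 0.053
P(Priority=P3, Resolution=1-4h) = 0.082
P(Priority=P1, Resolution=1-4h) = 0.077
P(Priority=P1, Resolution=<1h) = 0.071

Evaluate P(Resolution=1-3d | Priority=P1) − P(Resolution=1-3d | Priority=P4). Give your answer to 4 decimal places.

P(Priority=P1) = 0.071 + 0.077 + 0.034 + 0.069 = 0.251; P(Resolution=1-3d | Priority=P1) = 0.069/0.251 = 0.27490.
P(Priority=P4) = 0.030 + 0.021 + 0.054 + 0.049 = 0.154; P(Resolution=1-3d | Priority=P4) = 0.049/0.154 = 0.31818.
Difference = -0.0433.

-0.0433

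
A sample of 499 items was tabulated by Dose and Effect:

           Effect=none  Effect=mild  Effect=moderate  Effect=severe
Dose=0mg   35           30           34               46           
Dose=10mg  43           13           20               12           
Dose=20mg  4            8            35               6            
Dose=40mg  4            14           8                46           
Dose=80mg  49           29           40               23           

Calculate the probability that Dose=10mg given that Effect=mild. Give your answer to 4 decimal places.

Total with Effect=mild: 30 + 13 + 8 + 14 + 29 = 94.
P(Dose=10mg | Effect=mild) = 13/94 = 0.1383.

0.1383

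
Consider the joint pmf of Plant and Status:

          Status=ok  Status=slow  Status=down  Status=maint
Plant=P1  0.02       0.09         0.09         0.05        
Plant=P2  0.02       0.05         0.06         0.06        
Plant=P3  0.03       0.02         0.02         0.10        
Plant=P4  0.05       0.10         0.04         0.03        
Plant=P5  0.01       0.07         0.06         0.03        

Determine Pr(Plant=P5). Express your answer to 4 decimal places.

P(Plant=P5) = 0.01 + 0.07 + 0.06 + 0.03 = 0.17.

0.1700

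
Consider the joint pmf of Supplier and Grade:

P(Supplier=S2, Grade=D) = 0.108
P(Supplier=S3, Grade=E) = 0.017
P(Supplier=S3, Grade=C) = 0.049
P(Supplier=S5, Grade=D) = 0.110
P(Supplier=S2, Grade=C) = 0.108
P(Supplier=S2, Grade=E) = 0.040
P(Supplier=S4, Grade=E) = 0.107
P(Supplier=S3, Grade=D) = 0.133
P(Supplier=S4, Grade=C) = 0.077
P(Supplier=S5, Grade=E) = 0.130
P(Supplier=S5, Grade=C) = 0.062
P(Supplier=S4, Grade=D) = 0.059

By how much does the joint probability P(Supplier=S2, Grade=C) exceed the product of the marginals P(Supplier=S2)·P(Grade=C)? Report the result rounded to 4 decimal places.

P(Supplier=S2) = 0.108 + 0.108 + 0.040 = 0.256.
P(Grade=C) = 0.108 + 0.049 + 0.077 + 0.062 = 0.296.
P(Supplier=S2, Grade=C) − P(Supplier=S2)P(Grade=C) = 0.108 − 0.256×0.296 = 0.0322.

0.0322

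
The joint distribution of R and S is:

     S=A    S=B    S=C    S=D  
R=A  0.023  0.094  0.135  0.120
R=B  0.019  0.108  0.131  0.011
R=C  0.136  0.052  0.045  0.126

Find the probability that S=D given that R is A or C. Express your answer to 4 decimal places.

0.3365

P(R=A) = 0.023 + 0.094 + 0.135 + 0.120 = 0.372.
P(R=C) = 0.136 + 0.052 + 0.045 + 0.126 = 0.359.
P(R ∈ {A, C}) = 0.372 + 0.359 = 0.731; P(S=D, R ∈ {A, C}) = 0.120 + 0.126 = 0.246.
P(S=D | R ∈ {A, C}) = 0.246/0.731 = 0.3365.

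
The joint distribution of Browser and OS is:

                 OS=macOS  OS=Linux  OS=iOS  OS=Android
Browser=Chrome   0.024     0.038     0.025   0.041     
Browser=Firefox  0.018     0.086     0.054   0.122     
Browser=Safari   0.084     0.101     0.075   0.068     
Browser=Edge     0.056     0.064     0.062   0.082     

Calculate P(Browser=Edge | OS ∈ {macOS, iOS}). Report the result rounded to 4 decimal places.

P(OS=macOS) = 0.024 + 0.018 + 0.084 + 0.056 = 0.182.
P(OS=iOS) = 0.025 + 0.054 + 0.075 + 0.062 = 0.216.
P(OS ∈ {macOS, iOS}) = 0.182 + 0.216 = 0.398; P(Browser=Edge, OS ∈ {macOS, iOS}) = 0.056 + 0.062 = 0.118.
P(Browser=Edge | OS ∈ {macOS, iOS}) = 0.118/0.398 = 0.2965.

0.2965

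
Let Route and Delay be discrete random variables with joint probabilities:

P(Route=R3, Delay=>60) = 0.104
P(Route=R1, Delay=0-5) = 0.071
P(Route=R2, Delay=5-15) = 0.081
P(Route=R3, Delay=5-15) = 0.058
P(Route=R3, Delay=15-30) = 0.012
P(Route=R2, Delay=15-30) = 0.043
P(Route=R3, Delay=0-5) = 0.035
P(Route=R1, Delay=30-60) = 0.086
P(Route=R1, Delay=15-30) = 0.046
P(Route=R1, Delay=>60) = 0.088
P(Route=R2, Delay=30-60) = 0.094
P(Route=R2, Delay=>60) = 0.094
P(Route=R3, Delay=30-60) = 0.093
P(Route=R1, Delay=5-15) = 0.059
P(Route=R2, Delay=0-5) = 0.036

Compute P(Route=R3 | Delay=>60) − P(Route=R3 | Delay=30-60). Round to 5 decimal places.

0.02298

P(Delay=>60) = 0.088 + 0.094 + 0.104 = 0.286; P(Route=R3 | Delay=>60) = 0.104/0.286 = 0.363636.
P(Delay=30-60) = 0.086 + 0.094 + 0.093 = 0.273; P(Route=R3 | Delay=30-60) = 0.093/0.273 = 0.340659.
Difference = 0.02298.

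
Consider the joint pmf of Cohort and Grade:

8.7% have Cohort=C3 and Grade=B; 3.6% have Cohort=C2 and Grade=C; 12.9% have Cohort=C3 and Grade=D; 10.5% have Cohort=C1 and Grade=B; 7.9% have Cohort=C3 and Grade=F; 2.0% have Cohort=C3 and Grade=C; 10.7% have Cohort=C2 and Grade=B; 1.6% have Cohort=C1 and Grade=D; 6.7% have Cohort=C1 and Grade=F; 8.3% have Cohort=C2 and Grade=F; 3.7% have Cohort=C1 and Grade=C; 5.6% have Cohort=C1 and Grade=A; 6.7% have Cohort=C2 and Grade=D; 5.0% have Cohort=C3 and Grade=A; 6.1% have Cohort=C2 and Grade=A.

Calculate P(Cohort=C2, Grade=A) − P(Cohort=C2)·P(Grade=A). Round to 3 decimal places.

0.002

P(Cohort=C2) = 0.061 + 0.107 + 0.036 + 0.067 + 0.083 = 0.354.
P(Grade=A) = 0.056 + 0.061 + 0.050 = 0.167.
P(Cohort=C2, Grade=A) − P(Cohort=C2)P(Grade=A) = 0.061 − 0.354×0.167 = 0.002.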